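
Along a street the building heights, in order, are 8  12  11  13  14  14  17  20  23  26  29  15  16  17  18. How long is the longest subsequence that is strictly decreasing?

2

Let dp[i] be the longest strictly decreasing subsequence ending at i:
i:      1  2  3  4  5  6  7  8  9 10 11 12 13 14 15
a[i]:   8 12 11 13 14 14 17 20 23 26 29 15 16 17 18
dp:     1  1  2  1  1  1  1  1  1  1  1  2  2  2  2
Maximum is 2.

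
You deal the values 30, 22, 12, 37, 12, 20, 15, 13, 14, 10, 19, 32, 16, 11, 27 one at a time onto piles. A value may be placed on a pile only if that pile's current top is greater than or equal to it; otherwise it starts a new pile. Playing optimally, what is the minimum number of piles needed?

5

The minimum number of non-increasing subsequences covering a sequence equals the length of its longest strictly increasing subsequence.
LIS length is 5 (e.g. 12, 13, 14, 19, 32), so 5 piles are needed.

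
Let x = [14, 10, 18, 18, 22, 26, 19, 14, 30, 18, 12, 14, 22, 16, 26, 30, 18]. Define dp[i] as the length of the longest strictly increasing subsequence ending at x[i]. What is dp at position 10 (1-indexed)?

dp[i] = 1 + max{dp[j] : j<i, x[j]<x[i]} (or 1 if no such j):
i:      1  2  3  4  5  6  7  8  9 10 11 12 13 14 15 16 17
x[i]:  14 10 18 18 22 26 19 14 30 18 12 14 22 16 26 30 18
dp:     1  1  2  2  3  4  3  2  5  3  2  3  4  4  5  6  5
At index 10 the value is 3.

3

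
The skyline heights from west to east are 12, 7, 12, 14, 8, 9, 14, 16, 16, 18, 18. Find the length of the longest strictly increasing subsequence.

Track the smallest tail for each achievable length (strict):
12 → extends → [12]
7 → replaces 12 → [7]
12 → extends → [7, 12]
14 → extends → [7, 12, 14]
8 → replaces 12 → [7, 8, 14]
9 → replaces 14 → [7, 8, 9]
14 → extends → [7, 8, 9, 14]
16 → extends → [7, 8, 9, 14, 16]
16 → already a tail → [7, 8, 9, 14, 16]
18 → extends → [7, 8, 9, 14, 16, 18]
18 → already a tail → [7, 8, 9, 14, 16, 18]
Six tails, so the longest strictly increasing subsequence has length 6 (e.g. 7, 8, 9, 14, 16, 18).

6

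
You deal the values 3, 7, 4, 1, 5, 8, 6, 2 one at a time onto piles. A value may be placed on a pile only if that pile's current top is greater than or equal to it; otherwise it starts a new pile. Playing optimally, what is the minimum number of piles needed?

4

Place each on the leftmost legal pile:
3 → new pile 1 (tops now [3])
7 → new pile 2 (tops now [3, 7])
4 → pile 2 (tops now [3, 4])
1 → pile 1 (tops now [1, 4])
5 → new pile 3 (tops now [1, 4, 5])
8 → new pile 4 (tops now [1, 4, 5, 8])
6 → pile 4 (tops now [1, 4, 5, 6])
2 → pile 2 (tops now [1, 2, 5, 6])
Four piles.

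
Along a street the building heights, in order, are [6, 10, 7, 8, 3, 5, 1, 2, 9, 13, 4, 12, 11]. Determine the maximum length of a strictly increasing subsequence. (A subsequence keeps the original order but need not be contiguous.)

5

Let dp[i] be the length of the longest such subsequence ending at index i:
i:      1  2  3  4  5  6  7  8  9 10 11 12 13
a[i]:   6 10  7  8  3  5  1  2  9 13  4 12 11
dp:     1  2  2  3  1  2  1  2  4  5  3  5  5
Maximum dp value is 5.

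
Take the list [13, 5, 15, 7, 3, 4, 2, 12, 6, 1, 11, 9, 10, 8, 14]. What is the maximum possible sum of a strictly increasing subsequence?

Let S[i] be the best sum of a strictly increasing subsequence ending at i:
i:      1  2  3  4  5  6  7  8  9 10 11 12 13 14 15
a[i]:  13  5 15  7  3  4  2 12  6  1 11  9 10  8 14
S:     13  5 28 12  3  7  2 24 13  1 24 22 32 21 46
Maximum is 46 (e.g. 3 + 4 + 6 + 9 + 10 + 14).

46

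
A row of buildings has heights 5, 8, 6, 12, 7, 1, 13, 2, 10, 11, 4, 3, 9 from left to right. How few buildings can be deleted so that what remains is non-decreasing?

Fewest deletions = n − (longest non-decreasing subsequence).
i:      1  2  3  4  5  6  7  8  9 10 11 12 13
a[i]:   5  8  6 12  7  1 13  2 10 11  4  3  9
dp:     1  2  2  3  3  1  4  2  4  5  3  3  4
max dp = 5, so deletions = 13 − 5 = 8.

8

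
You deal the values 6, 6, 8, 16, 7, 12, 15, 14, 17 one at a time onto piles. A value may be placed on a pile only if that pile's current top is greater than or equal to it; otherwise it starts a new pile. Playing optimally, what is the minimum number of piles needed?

The minimum number of non-increasing subsequences covering a sequence equals the length of its longest strictly increasing subsequence.
LIS length is 5 (e.g. 6, 8, 12, 15, 17), so 5 piles are needed.

5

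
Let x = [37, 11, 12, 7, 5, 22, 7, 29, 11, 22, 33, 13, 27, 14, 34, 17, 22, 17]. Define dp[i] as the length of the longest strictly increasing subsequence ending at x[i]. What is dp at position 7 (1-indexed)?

dp[i] = 1 + max{dp[j] : j<i, x[j]<x[i]} (or 1 if no such j):
i:      1  2  3  4  5  6  7  8  9 10 11 12 13 14 15 16 17 18
x[i]:  37 11 12  7  5 22  7 29 11 22 33 13 27 14 34 17 22 17
dp:     1  1  2  1  1  3  2  4  3  4  5  4  5  5  6  6  7  6
At index 7 the value is 2.

2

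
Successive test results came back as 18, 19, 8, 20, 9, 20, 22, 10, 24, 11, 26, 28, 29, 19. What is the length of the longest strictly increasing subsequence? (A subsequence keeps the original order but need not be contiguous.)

Let dp[i] be the length of the longest such subsequence ending at index i:
i:      1  2  3  4  5  6  7  8  9 10 11 12 13 14
a[i]:  18 19  8 20  9 20 22 10 24 11 26 28 29 19
dp:     1  2  1  3  2  3  4  3  5  4  6  7  8  5
Maximum dp value is 8.

8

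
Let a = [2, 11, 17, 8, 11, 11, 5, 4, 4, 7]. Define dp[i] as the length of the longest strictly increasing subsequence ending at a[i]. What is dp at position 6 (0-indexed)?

2

dp[i] = 1 + max{dp[j] : j<i, a[j]<a[i]} (or 1 if no such j):
i:      0  1  2  3  4  5  6  7  8  9
a[i]:   2 11 17  8 11 11  5  4  4  7
dp:     1  2  3  2  3  3  2  2  2  3
At index 6 the value is 2.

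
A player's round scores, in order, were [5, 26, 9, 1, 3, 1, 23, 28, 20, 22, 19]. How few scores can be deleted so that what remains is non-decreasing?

7

Fewest deletions = n − (longest non-decreasing subsequence).
Patience tails:
5 → extends → [5]
26 → extends → [5, 26]
9 → replaces 26 → [5, 9]
1 → replaces 5 → [1, 9]
3 → replaces 9 → [1, 3]
1 → replaces 3 → [1, 1]
23 → extends → [1, 1, 23]
28 → extends → [1, 1, 23, 28]
20 → replaces 23 → [1, 1, 20, 28]
22 → replaces 28 → [1, 1, 20, 22]
19 → replaces 20 → [1, 1, 19, 22]
Longest non-decreasing subsequence has length 4, so deletions = 11 − 4 = 7.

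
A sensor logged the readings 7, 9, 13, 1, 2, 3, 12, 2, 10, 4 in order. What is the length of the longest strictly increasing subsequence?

4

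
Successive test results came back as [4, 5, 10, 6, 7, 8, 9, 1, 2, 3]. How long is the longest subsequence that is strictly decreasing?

3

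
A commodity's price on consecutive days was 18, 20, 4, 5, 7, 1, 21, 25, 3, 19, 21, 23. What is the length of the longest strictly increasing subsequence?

Track the smallest tail for each achievable length (strict):
18 → extends → [18]
20 → extends → [18, 20]
4 → replaces 18 → [4, 20]
5 → replaces 20 → [4, 5]
7 → extends → [4, 5, 7]
1 → replaces 4 → [1, 5, 7]
21 → extends → [1, 5, 7, 21]
25 → extends → [1, 5, 7, 21, 25]
3 → replaces 5 → [1, 3, 7, 21, 25]
19 → replaces 21 → [1, 3, 7, 19, 25]
21 → replaces 25 → [1, 3, 7, 19, 21]
23 → extends → [1, 3, 7, 19, 21, 23]
Six tails, so the longest strictly increasing subsequence has length 6 (e.g. 4, 5, 7, 19, 21, 23).

6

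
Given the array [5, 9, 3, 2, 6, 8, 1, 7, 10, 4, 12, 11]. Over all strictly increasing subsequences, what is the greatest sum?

Let S[i] be the best sum of a strictly increasing subsequence ending at i:
i:      1  2  3  4  5  6  7  8  9 10 11 12
a[i]:   5  9  3  2  6  8  1  7 10  4 12 11
S:      5 14  3  2 11 19  1 18 29  7 41 40
Maximum is 41 (e.g. 5 + 6 + 8 + 10 + 12).

41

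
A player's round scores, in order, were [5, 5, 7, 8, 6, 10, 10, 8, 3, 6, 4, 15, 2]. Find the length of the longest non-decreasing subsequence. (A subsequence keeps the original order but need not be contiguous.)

7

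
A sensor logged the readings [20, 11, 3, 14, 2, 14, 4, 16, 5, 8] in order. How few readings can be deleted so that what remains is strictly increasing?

6

Fewest deletions = n − (longest strictly increasing subsequence).
Patience tails:
20 → extends → [20]
11 → replaces 20 → [11]
3 → replaces 11 → [3]
14 → extends → [3, 14]
2 → replaces 3 → [2, 14]
14 → already a tail → [2, 14]
4 → replaces 14 → [2, 4]
16 → extends → [2, 4, 16]
5 → replaces 16 → [2, 4, 5]
8 → extends → [2, 4, 5, 8]
Longest strictly increasing subsequence has length 4, so deletions = 10 − 4 = 6.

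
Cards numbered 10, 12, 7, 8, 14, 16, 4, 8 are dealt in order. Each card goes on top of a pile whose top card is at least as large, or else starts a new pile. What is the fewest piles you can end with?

Place each on the leftmost legal pile:
10 → new pile 1 (tops now [10])
12 → new pile 2 (tops now [10, 12])
7 → pile 1 (tops now [7, 12])
8 → pile 2 (tops now [7, 8])
14 → new pile 3 (tops now [7, 8, 14])
16 → new pile 4 (tops now [7, 8, 14, 16])
4 → pile 1 (tops now [4, 8, 14, 16])
8 → pile 2 (tops now [4, 8, 14, 16])
Four piles.

4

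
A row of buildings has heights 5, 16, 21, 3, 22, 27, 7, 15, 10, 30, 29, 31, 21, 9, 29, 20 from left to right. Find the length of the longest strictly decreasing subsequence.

Negate each value so 'decreasing' becomes 'increasing', then run patience tails on the negated sequence:
-5 → extends → [-5]
-16 → replaces -5 → [-16]
-21 → replaces -16 → [-21]
-3 → extends → [-21, -3]
-22 → replaces -21 → [-22, -3]
-27 → replaces -22 → [-27, -3]
-7 → replaces -3 → [-27, -7]
-15 → replaces -7 → [-27, -15]
-10 → extends → [-27, -15, -10]
-30 → replaces -27 → [-30, -15, -10]
-29 → replaces -15 → [-30, -29, -10]
-31 → replaces -30 → [-31, -29, -10]
-21 → replaces -10 → [-31, -29, -21]
-9 → extends → [-31, -29, -21, -9]
-29 → already a tail → [-31, -29, -21, -9]
-20 → replaces -9 → [-31, -29, -21, -20]
Four tails, so the longest strictly decreasing subsequence of the original has length 4.

4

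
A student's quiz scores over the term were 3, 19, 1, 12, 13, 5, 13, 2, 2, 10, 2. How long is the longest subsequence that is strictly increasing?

3

Let dp[i] be the length of the longest such subsequence ending at index i:
i:      1  2  3  4  5  6  7  8  9 10 11
a[i]:   3 19  1 12 13  5 13  2  2 10  2
dp:     1  2  1  2  3  2  3  2  2  3  2
Maximum dp value is 3.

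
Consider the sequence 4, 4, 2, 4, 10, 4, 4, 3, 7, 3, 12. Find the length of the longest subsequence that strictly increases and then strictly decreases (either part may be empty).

inc[i] = longest strictly increasing subsequence ending at i; dec[i] = longest strictly decreasing subsequence starting at i:
i:      1  2  3  4  5  6  7  8  9 10 11
a[i]:   4  4  2  4 10  4  4  3  7  3 12
inc:    1  1  1  2  3  2  2  2  3  2  4
dec:    2  2  1  2  3  2  2  1  2  1  1
Best peak at i=5 (value 10): inc=3, dec=3, length 3+3−1 = 5.

5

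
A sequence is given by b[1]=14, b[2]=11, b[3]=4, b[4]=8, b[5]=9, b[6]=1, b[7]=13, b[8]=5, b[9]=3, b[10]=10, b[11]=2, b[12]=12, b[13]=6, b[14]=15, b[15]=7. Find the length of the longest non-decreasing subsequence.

Track the smallest tail for each achievable length (allowing ties):
14 → extends → [14]
11 → replaces 14 → [11]
4 → replaces 11 → [4]
8 → extends → [4, 8]
9 → extends → [4, 8, 9]
1 → replaces 4 → [1, 8, 9]
13 → extends → [1, 8, 9, 13]
5 → replaces 8 → [1, 5, 9, 13]
3 → replaces 5 → [1, 3, 9, 13]
10 → replaces 13 → [1, 3, 9, 10]
2 → replaces 3 → [1, 2, 9, 10]
12 → extends → [1, 2, 9, 10, 12]
6 → replaces 9 → [1, 2, 6, 10, 12]
15 → extends → [1, 2, 6, 10, 12, 15]
7 → replaces 10 → [1, 2, 6, 7, 12, 15]
Six tails, so the longest non-decreasing subsequence has length 6 (e.g. 4, 8, 9, 10, 12, 15).

6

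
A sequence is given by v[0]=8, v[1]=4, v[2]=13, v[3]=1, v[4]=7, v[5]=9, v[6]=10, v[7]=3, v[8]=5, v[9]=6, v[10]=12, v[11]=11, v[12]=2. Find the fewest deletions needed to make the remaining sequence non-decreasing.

8

Fewest deletions = n − (longest non-decreasing subsequence).
i:      0  1  2  3  4  5  6  7  8  9 10 11 12
v[i]:   8  4 13  1  7  9 10  3  5  6 12 11  2
dp:     1  1  2  1  2  3  4  2  3  4  5  5  2
max dp = 5, so deletions = 13 − 5 = 8.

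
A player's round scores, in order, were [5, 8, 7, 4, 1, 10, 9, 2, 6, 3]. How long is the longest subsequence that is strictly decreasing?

4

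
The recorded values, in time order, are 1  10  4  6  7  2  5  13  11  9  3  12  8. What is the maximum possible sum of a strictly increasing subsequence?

41

Let S[i] be the best sum of a strictly increasing subsequence ending at i:
i:      1  2  3  4  5  6  7  8  9 10 11 12 13
a[i]:   1 10  4  6  7  2  5 13 11  9  3 12  8
S:      1 11  5 11 18  3 10 31 29 27  6 41 26
Maximum is 41 (e.g. 1 + 4 + 6 + 7 + 11 + 12).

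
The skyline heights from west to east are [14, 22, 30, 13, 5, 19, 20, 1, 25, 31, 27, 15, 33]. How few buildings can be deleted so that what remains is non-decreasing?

Fewest deletions = n − (longest non-decreasing subsequence).
i:      1  2  3  4  5  6  7  8  9 10 11 12 13
a[i]:  14 22 30 13  5 19 20  1 25 31 27 15 33
dp:     1  2  3  1  1  2  3  1  4  5  5  2  6
max dp = 6, so deletions = 13 − 6 = 7.

7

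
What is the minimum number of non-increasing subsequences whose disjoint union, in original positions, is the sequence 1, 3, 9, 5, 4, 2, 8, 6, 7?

Place each on the leftmost legal pile:
1 → new pile 1 (tops now [1])
3 → new pile 2 (tops now [1, 3])
9 → new pile 3 (tops now [1, 3, 9])
5 → pile 3 (tops now [1, 3, 5])
4 → pile 3 (tops now [1, 3, 4])
2 → pile 2 (tops now [1, 2, 4])
8 → new pile 4 (tops now [1, 2, 4, 8])
6 → pile 4 (tops now [1, 2, 4, 6])
7 → new pile 5 (tops now [1, 2, 4, 6, 7])
Five piles.

5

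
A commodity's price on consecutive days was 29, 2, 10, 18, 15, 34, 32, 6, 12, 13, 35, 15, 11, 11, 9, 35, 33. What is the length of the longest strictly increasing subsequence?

Let dp[i] be the length of the longest such subsequence ending at index i:
i:      1  2  3  4  5  6  7  8  9 10 11 12 13 14 15 16 17
a[i]:  29  2 10 18 15 34 32  6 12 13 35 15 11 11  9 35 33
dp:     1  1  2  3  3  4  4  2  3  4  5  5  3  3  3  6  6
Maximum dp value is 6.

6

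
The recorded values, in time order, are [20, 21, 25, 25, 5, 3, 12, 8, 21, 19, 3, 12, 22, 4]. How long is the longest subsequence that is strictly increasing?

4

Let dp[i] be the length of the longest such subsequence ending at index i:
i:      1  2  3  4  5  6  7  8  9 10 11 12 13 14
a[i]:  20 21 25 25  5  3 12  8 21 19  3 12 22  4
dp:     1  2  3  3  1  1  2  2  3  3  1  3  4  2
Maximum dp value is 4.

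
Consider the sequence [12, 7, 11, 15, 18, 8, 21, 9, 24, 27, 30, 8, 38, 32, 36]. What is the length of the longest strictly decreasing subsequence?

4

Negate each value so 'decreasing' becomes 'increasing', then run patience tails on the negated sequence:
-12 → extends → [-12]
-7 → extends → [-12, -7]
-11 → replaces -7 → [-12, -11]
-15 → replaces -12 → [-15, -11]
-18 → replaces -15 → [-18, -11]
-8 → extends → [-18, -11, -8]
-21 → replaces -18 → [-21, -11, -8]
-9 → replaces -8 → [-21, -11, -9]
-24 → replaces -21 → [-24, -11, -9]
-27 → replaces -24 → [-27, -11, -9]
-30 → replaces -27 → [-30, -11, -9]
-8 → extends → [-30, -11, -9, -8]
-38 → replaces -30 → [-38, -11, -9, -8]
-32 → replaces -11 → [-38, -32, -9, -8]
-36 → replaces -32 → [-38, -36, -9, -8]
Four tails, so the longest strictly decreasing subsequence of the original has length 4.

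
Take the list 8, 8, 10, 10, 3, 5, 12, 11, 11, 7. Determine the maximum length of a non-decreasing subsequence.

6

Let dp[i] be the length of the longest such subsequence ending at index i:
i:      1  2  3  4  5  6  7  8  9 10
a[i]:   8  8 10 10  3  5 12 11 11  7
dp:     1  2  3  4  1  2  5  5  6  3
Maximum dp value is 6.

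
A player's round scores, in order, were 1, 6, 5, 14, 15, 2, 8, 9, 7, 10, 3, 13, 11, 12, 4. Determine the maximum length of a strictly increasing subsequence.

7

Let dp[i] be the length of the longest such subsequence ending at index i:
i:      1  2  3  4  5  6  7  8  9 10 11 12 13 14 15
a[i]:   1  6  5 14 15  2  8  9  7 10  3 13 11 12  4
dp:     1  2  2  3  4  2  3  4  3  5  3  6  6  7  4
Maximum dp value is 7.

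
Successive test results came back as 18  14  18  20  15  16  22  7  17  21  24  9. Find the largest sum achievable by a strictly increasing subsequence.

107

Let S[i] be the best sum of a strictly increasing subsequence ending at i:
i:       1   2   3   4   5   6   7   8   9  10  11  12
a[i]:   18  14  18  20  15  16  22   7  17  21  24   9
S:      18  14  32  52  29  45  74   7  62  83 107  16
Maximum is 107 (e.g. 14 + 15 + 16 + 17 + 21 + 24).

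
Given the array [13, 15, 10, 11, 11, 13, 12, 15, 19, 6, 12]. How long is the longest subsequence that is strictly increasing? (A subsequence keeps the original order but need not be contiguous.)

5

Track the smallest tail for each achievable length (strict):
13 → extends → [13]
15 → extends → [13, 15]
10 → replaces 13 → [10, 15]
11 → replaces 15 → [10, 11]
11 → already a tail → [10, 11]
13 → extends → [10, 11, 13]
12 → replaces 13 → [10, 11, 12]
15 → extends → [10, 11, 12, 15]
19 → extends → [10, 11, 12, 15, 19]
6 → replaces 10 → [6, 11, 12, 15, 19]
12 → already a tail → [6, 11, 12, 15, 19]
Five tails, so the longest strictly increasing subsequence has length 5 (e.g. 10, 11, 13, 15, 19).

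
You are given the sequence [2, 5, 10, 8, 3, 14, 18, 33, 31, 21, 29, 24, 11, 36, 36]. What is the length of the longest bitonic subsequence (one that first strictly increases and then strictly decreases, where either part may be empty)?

10

inc[i] = longest strictly increasing subsequence ending at i; dec[i] = longest strictly decreasing subsequence starting at i:
i:      1  2  3  4  5  6  7  8  9 10 11 12 13 14 15
a[i]:   2  5 10  8  3 14 18 33 31 21 29 24 11 36 36
inc:    1  2  3  3  2  4  5  6  6  6  7  7  4  8  8
dec:    1  2  3  2  1  2  2  5  4  2  3  2  1  1  1
Best peak at i=8 (value 33): inc=6, dec=5, length 6+5−1 = 10.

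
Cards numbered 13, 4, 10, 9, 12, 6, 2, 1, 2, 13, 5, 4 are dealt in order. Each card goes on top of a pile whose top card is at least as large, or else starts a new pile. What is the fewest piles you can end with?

4

Place each on the leftmost legal pile:
13 → new pile 1 (tops now [13])
4 → pile 1 (tops now [4])
10 → new pile 2 (tops now [4, 10])
9 → pile 2 (tops now [4, 9])
12 → new pile 3 (tops now [4, 9, 12])
6 → pile 2 (tops now [4, 6, 12])
2 → pile 1 (tops now [2, 6, 12])
1 → pile 1 (tops now [1, 6, 12])
2 → pile 2 (tops now [1, 2, 12])
13 → new pile 4 (tops now [1, 2, 12, 13])
5 → pile 3 (tops now [1, 2, 5, 13])
4 → pile 3 (tops now [1, 2, 4, 13])
Four piles.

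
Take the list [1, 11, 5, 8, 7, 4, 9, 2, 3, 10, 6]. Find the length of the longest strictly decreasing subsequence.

Negate each value so 'decreasing' becomes 'increasing', then run patience tails on the negated sequence:
-1 → extends → [-1]
-11 → replaces -1 → [-11]
-5 → extends → [-11, -5]
-8 → replaces -5 → [-11, -8]
-7 → extends → [-11, -8, -7]
-4 → extends → [-11, -8, -7, -4]
-9 → replaces -8 → [-11, -9, -7, -4]
-2 → extends → [-11, -9, -7, -4, -2]
-3 → replaces -2 → [-11, -9, -7, -4, -3]
-10 → replaces -9 → [-11, -10, -7, -4, -3]
-6 → replaces -4 → [-11, -10, -7, -6, -3]
Five tails, so the longest strictly decreasing subsequence of the original has length 5.

5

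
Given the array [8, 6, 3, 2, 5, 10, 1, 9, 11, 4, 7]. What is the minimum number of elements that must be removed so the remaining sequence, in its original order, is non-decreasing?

Fewest deletions = n − (longest non-decreasing subsequence).
Patience tails:
8 → extends → [8]
6 → replaces 8 → [6]
3 → replaces 6 → [3]
2 → replaces 3 → [2]
5 → extends → [2, 5]
10 → extends → [2, 5, 10]
1 → replaces 2 → [1, 5, 10]
9 → replaces 10 → [1, 5, 9]
11 → extends → [1, 5, 9, 11]
4 → replaces 5 → [1, 4, 9, 11]
7 → replaces 9 → [1, 4, 7, 11]
Longest non-decreasing subsequence has length 4, so deletions = 11 − 4 = 7.

7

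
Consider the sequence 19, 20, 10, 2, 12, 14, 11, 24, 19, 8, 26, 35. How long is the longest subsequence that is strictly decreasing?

4

Negate each value so 'decreasing' becomes 'increasing', then run patience tails on the negated sequence:
-19 → extends → [-19]
-20 → replaces -19 → [-20]
-10 → extends → [-20, -10]
-2 → extends → [-20, -10, -2]
-12 → replaces -10 → [-20, -12, -2]
-14 → replaces -12 → [-20, -14, -2]
-11 → replaces -2 → [-20, -14, -11]
-24 → replaces -20 → [-24, -14, -11]
-19 → replaces -14 → [-24, -19, -11]
-8 → extends → [-24, -19, -11, -8]
-26 → replaces -24 → [-26, -19, -11, -8]
-35 → replaces -26 → [-35, -19, -11, -8]
Four tails, so the longest strictly decreasing subsequence of the original has length 4.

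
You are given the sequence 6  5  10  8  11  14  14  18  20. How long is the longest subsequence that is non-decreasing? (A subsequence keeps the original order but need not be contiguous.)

7

Track the smallest tail for each achievable length (allowing ties):
6 → extends → [6]
5 → replaces 6 → [5]
10 → extends → [5, 10]
8 → replaces 10 → [5, 8]
11 → extends → [5, 8, 11]
14 → extends → [5, 8, 11, 14]
14 → extends → [5, 8, 11, 14, 14]
18 → extends → [5, 8, 11, 14, 14, 18]
20 → extends → [5, 8, 11, 14, 14, 18, 20]
Seven tails, so the longest non-decreasing subsequence has length 7 (e.g. 6, 10, 11, 14, 14, 18, 20).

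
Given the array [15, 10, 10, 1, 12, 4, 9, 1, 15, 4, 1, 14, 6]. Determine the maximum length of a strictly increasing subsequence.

4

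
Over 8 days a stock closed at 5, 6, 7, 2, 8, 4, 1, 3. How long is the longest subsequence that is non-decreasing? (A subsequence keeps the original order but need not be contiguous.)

4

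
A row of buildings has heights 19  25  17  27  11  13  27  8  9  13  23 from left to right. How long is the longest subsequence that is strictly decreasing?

Negate each value so 'decreasing' becomes 'increasing', then run patience tails on the negated sequence:
-19 → extends → [-19]
-25 → replaces -19 → [-25]
-17 → extends → [-25, -17]
-27 → replaces -25 → [-27, -17]
-11 → extends → [-27, -17, -11]
-13 → replaces -11 → [-27, -17, -13]
-27 → already a tail → [-27, -17, -13]
-8 → extends → [-27, -17, -13, -8]
-9 → replaces -8 → [-27, -17, -13, -9]
-13 → already a tail → [-27, -17, -13, -9]
-23 → replaces -17 → [-27, -23, -13, -9]
Four tails, so the longest strictly decreasing subsequence of the original has length 4.

4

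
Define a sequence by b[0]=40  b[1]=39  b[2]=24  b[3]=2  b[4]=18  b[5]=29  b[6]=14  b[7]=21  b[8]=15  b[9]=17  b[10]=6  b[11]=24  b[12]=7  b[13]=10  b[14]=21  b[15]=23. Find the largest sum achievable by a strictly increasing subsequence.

Let S[i] be the best sum of a strictly increasing subsequence ending at i:
i:      0  1  2  3  4  5  6  7  8  9 10 11 12 13 14 15
b[i]:  40 39 24  2 18 29 14 21 15 17  6 24  7 10 21 23
S:     40 39 24  2 20 53 16 41 31 48  8 72 15 25 69 92
Maximum is 92 (e.g. 2 + 14 + 15 + 17 + 21 + 23).

92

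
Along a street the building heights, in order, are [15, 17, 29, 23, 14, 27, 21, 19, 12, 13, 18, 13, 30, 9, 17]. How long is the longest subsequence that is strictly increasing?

5

Track the smallest tail for each achievable length (strict):
15 → extends → [15]
17 → extends → [15, 17]
29 → extends → [15, 17, 29]
23 → replaces 29 → [15, 17, 23]
14 → replaces 15 → [14, 17, 23]
27 → extends → [14, 17, 23, 27]
21 → replaces 23 → [14, 17, 21, 27]
19 → replaces 21 → [14, 17, 19, 27]
12 → replaces 14 → [12, 17, 19, 27]
13 → replaces 17 → [12, 13, 19, 27]
18 → replaces 19 → [12, 13, 18, 27]
13 → already a tail → [12, 13, 18, 27]
30 → extends → [12, 13, 18, 27, 30]
9 → replaces 12 → [9, 13, 18, 27, 30]
17 → replaces 18 → [9, 13, 17, 27, 30]
Five tails, so the longest strictly increasing subsequence has length 5 (e.g. 15, 17, 23, 27, 30).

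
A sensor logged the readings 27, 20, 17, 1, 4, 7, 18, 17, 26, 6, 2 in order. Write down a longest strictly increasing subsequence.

1, 4, 7, 18, 26

Patience tails give the LIS length; then backtrack through the dp parents:
27 → extends → [27]
20 → replaces 27 → [20]
17 → replaces 20 → [17]
1 → replaces 17 → [1]
4 → extends → [1, 4]
7 → extends → [1, 4, 7]
18 → extends → [1, 4, 7, 18]
17 → replaces 18 → [1, 4, 7, 17]
26 → extends → [1, 4, 7, 17, 26]
6 → replaces 7 → [1, 4, 6, 17, 26]
2 → replaces 4 → [1, 2, 6, 17, 26]
Length 5; one witness is 1, 4, 7, 18, 26.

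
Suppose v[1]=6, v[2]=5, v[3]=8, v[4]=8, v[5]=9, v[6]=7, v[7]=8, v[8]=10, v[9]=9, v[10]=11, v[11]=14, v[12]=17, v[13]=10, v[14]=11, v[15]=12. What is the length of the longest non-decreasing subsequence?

8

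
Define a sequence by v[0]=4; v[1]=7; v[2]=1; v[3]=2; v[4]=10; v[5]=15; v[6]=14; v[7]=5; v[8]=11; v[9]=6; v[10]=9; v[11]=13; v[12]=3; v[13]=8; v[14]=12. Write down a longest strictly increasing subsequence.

Patience tails give the LIS length; then backtrack through the dp parents:
4 → extends → [4]
7 → extends → [4, 7]
1 → replaces 4 → [1, 7]
2 → replaces 7 → [1, 2]
10 → extends → [1, 2, 10]
15 → extends → [1, 2, 10, 15]
14 → replaces 15 → [1, 2, 10, 14]
5 → replaces 10 → [1, 2, 5, 14]
11 → replaces 14 → [1, 2, 5, 11]
6 → replaces 11 → [1, 2, 5, 6]
9 → extends → [1, 2, 5, 6, 9]
13 → extends → [1, 2, 5, 6, 9, 13]
3 → replaces 5 → [1, 2, 3, 6, 9, 13]
8 → replaces 9 → [1, 2, 3, 6, 8, 13]
12 → replaces 13 → [1, 2, 3, 6, 8, 12]
Length 6; one witness is 1, 2, 5, 6, 9, 13.

1, 2, 5, 6, 9, 13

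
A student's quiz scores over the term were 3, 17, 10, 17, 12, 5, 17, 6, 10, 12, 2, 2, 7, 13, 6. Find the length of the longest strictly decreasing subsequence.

5

Let dp[i] be the longest strictly decreasing subsequence ending at i:
i:      1  2  3  4  5  6  7  8  9 10 11 12 13 14 15
a[i]:   3 17 10 17 12  5 17  6 10 12  2  2  7 13  6
dp:     1  1  2  1  2  3  1  3  3  2  4  4  4  2  5
Maximum is 5.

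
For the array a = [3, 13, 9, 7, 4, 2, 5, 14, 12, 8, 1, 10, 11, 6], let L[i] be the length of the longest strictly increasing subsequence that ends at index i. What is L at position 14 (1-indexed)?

4

dp[i] = 1 + max{dp[j] : j<i, a[j]<a[i]} (or 1 if no such j):
i:      1  2  3  4  5  6  7  8  9 10 11 12 13 14
a[i]:   3 13  9  7  4  2  5 14 12  8  1 10 11  6
dp:     1  2  2  2  2  1  3  4  4  4  1  5  6  4
At index 14 the value is 4.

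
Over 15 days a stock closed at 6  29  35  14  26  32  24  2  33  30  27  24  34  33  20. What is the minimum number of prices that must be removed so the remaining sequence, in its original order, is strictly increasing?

9

Fewest deletions = n − (longest strictly increasing subsequence).
Patience tails:
6 → extends → [6]
29 → extends → [6, 29]
35 → extends → [6, 29, 35]
14 → replaces 29 → [6, 14, 35]
26 → replaces 35 → [6, 14, 26]
32 → extends → [6, 14, 26, 32]
24 → replaces 26 → [6, 14, 24, 32]
2 → replaces 6 → [2, 14, 24, 32]
33 → extends → [2, 14, 24, 32, 33]
30 → replaces 32 → [2, 14, 24, 30, 33]
27 → replaces 30 → [2, 14, 24, 27, 33]
24 → already a tail → [2, 14, 24, 27, 33]
34 → extends → [2, 14, 24, 27, 33, 34]
33 → already a tail → [2, 14, 24, 27, 33, 34]
20 → replaces 24 → [2, 14, 20, 27, 33, 34]
Longest strictly increasing subsequence has length 6, so deletions = 15 − 6 = 9.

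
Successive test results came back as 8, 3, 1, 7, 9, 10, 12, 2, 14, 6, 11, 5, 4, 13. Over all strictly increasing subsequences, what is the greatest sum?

Let S[i] be the best sum of a strictly increasing subsequence ending at i:
i:      1  2  3  4  5  6  7  8  9 10 11 12 13 14
a[i]:   8  3  1  7  9 10 12  2 14  6 11  5  4 13
S:      8  3  1 10 19 29 41  3 55  9 40  8  7 54
Maximum is 55 (e.g. 3 + 7 + 9 + 10 + 12 + 14).

55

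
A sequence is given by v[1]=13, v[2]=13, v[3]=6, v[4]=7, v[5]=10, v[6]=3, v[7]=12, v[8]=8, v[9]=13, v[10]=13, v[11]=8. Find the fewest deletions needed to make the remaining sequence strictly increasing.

6

Fewest deletions = n − (longest strictly increasing subsequence).
i:      1  2  3  4  5  6  7  8  9 10 11
v[i]:  13 13  6  7 10  3 12  8 13 13  8
dp:     1  1  1  2  3  1  4  3  5  5  3
max dp = 5, so deletions = 11 − 5 = 6.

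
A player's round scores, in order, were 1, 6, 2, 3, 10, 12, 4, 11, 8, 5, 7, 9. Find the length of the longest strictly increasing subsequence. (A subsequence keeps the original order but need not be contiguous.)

7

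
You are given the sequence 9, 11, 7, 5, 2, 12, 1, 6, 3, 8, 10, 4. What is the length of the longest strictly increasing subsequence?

Track the smallest tail for each achievable length (strict):
9 → extends → [9]
11 → extends → [9, 11]
7 → replaces 9 → [7, 11]
5 → replaces 7 → [5, 11]
2 → replaces 5 → [2, 11]
12 → extends → [2, 11, 12]
1 → replaces 2 → [1, 11, 12]
6 → replaces 11 → [1, 6, 12]
3 → replaces 6 → [1, 3, 12]
8 → replaces 12 → [1, 3, 8]
10 → extends → [1, 3, 8, 10]
4 → replaces 8 → [1, 3, 4, 10]
Four tails, so the longest strictly increasing subsequence has length 4 (e.g. 5, 6, 8, 10).

4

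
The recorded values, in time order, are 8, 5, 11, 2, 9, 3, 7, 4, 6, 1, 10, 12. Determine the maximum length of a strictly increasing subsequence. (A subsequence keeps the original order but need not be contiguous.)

6

Track the smallest tail for each achievable length (strict):
8 → extends → [8]
5 → replaces 8 → [5]
11 → extends → [5, 11]
2 → replaces 5 → [2, 11]
9 → replaces 11 → [2, 9]
3 → replaces 9 → [2, 3]
7 → extends → [2, 3, 7]
4 → replaces 7 → [2, 3, 4]
6 → extends → [2, 3, 4, 6]
1 → replaces 2 → [1, 3, 4, 6]
10 → extends → [1, 3, 4, 6, 10]
12 → extends → [1, 3, 4, 6, 10, 12]
Six tails, so the longest strictly increasing subsequence has length 6 (e.g. 2, 3, 4, 6, 10, 12).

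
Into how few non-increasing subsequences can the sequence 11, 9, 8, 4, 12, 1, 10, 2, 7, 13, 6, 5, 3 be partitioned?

4

The minimum number of non-increasing subsequences covering a sequence equals the length of its longest strictly increasing subsequence.
LIS length is 4 (e.g. 1, 2, 7, 13), so 4 piles are needed.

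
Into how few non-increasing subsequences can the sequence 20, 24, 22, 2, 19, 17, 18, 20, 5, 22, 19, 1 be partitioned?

Place each on the leftmost legal pile:
20 → new pile 1 (tops now [20])
24 → new pile 2 (tops now [20, 24])
22 → pile 2 (tops now [20, 22])
2 → pile 1 (tops now [2, 22])
19 → pile 2 (tops now [2, 19])
17 → pile 2 (tops now [2, 17])
18 → new pile 3 (tops now [2, 17, 18])
20 → new pile 4 (tops now [2, 17, 18, 20])
5 → pile 2 (tops now [2, 5, 18, 20])
22 → new pile 5 (tops now [2, 5, 18, 20, 22])
19 → pile 4 (tops now [2, 5, 18, 19, 22])
1 → pile 1 (tops now [1, 5, 18, 19, 22])
Five piles.

5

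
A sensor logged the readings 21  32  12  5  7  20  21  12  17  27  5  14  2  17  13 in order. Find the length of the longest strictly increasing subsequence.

Let dp[i] be the length of the longest such subsequence ending at index i:
i:      1  2  3  4  5  6  7  8  9 10 11 12 13 14 15
a[i]:  21 32 12  5  7 20 21 12 17 27  5 14  2 17 13
dp:     1  2  1  1  2  3  4  3  4  5  1  4  1  5  4
Maximum dp value is 5.

5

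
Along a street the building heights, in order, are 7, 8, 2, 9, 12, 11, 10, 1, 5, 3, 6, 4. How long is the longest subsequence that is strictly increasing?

4

Track the smallest tail for each achievable length (strict):
7 → extends → [7]
8 → extends → [7, 8]
2 → replaces 7 → [2, 8]
9 → extends → [2, 8, 9]
12 → extends → [2, 8, 9, 12]
11 → replaces 12 → [2, 8, 9, 11]
10 → replaces 11 → [2, 8, 9, 10]
1 → replaces 2 → [1, 8, 9, 10]
5 → replaces 8 → [1, 5, 9, 10]
3 → replaces 5 → [1, 3, 9, 10]
6 → replaces 9 → [1, 3, 6, 10]
4 → replaces 6 → [1, 3, 4, 10]
Four tails, so the longest strictly increasing subsequence has length 4 (e.g. 7, 8, 9, 12).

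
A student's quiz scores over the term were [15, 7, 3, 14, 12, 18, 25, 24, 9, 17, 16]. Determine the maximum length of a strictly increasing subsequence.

Track the smallest tail for each achievable length (strict):
15 → extends → [15]
7 → replaces 15 → [7]
3 → replaces 7 → [3]
14 → extends → [3, 14]
12 → replaces 14 → [3, 12]
18 → extends → [3, 12, 18]
25 → extends → [3, 12, 18, 25]
24 → replaces 25 → [3, 12, 18, 24]
9 → replaces 12 → [3, 9, 18, 24]
17 → replaces 18 → [3, 9, 17, 24]
16 → replaces 17 → [3, 9, 16, 24]
Four tails, so the longest strictly increasing subsequence has length 4 (e.g. 7, 14, 18, 25).

4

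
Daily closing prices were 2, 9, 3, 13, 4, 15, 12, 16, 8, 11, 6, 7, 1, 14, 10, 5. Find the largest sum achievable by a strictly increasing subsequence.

55

Let S[i] be the best sum of a strictly increasing subsequence ending at i:
i:      1  2  3  4  5  6  7  8  9 10 11 12 13 14 15 16
a[i]:   2  9  3 13  4 15 12 16  8 11  6  7  1 14 10  5
S:      2 11  5 24  9 39 23 55 17 28 15 22  1 42 32 14
Maximum is 55 (e.g. 2 + 9 + 13 + 15 + 16).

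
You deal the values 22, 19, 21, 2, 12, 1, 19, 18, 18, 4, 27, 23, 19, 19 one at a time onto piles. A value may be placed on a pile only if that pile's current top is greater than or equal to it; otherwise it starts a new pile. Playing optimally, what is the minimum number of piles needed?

4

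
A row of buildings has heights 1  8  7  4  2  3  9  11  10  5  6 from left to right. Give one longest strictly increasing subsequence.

1, 2, 3, 9, 11

Patience tails give the LIS length; then backtrack through the dp parents:
1 → extends → [1]
8 → extends → [1, 8]
7 → replaces 8 → [1, 7]
4 → replaces 7 → [1, 4]
2 → replaces 4 → [1, 2]
3 → extends → [1, 2, 3]
9 → extends → [1, 2, 3, 9]
11 → extends → [1, 2, 3, 9, 11]
10 → replaces 11 → [1, 2, 3, 9, 10]
5 → replaces 9 → [1, 2, 3, 5, 10]
6 → replaces 10 → [1, 2, 3, 5, 6]
Length 5; one witness is 1, 2, 3, 9, 11.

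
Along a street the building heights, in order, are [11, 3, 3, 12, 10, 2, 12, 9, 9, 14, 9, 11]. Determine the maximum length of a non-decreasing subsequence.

6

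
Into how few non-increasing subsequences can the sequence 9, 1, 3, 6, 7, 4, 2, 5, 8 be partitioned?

5

Place each on the leftmost legal pile:
9 → new pile 1 (tops now [9])
1 → pile 1 (tops now [1])
3 → new pile 2 (tops now [1, 3])
6 → new pile 3 (tops now [1, 3, 6])
7 → new pile 4 (tops now [1, 3, 6, 7])
4 → pile 3 (tops now [1, 3, 4, 7])
2 → pile 2 (tops now [1, 2, 4, 7])
5 → pile 4 (tops now [1, 2, 4, 5])
8 → new pile 5 (tops now [1, 2, 4, 5, 8])
Five piles.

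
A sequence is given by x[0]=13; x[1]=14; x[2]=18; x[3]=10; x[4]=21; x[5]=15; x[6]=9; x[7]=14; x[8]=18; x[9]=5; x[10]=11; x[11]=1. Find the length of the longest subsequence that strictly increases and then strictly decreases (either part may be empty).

8

inc[i] = longest strictly increasing subsequence ending at i; dec[i] = longest strictly decreasing subsequence starting at i:
i:      0  1  2  3  4  5  6  7  8  9 10 11
x[i]:  13 14 18 10 21 15  9 14 18  5 11  1
inc:    1  2  3  1  4  3  1  2  4  1  2  1
dec:    5  5  5  4  5  4  3  3  3  2  2  1
Best peak at i=4 (value 21): inc=4, dec=5, length 4+5−1 = 8.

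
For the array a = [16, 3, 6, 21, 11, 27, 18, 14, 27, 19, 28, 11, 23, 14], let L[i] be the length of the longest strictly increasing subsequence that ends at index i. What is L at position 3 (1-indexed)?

dp[i] = 1 + max{dp[j] : j<i, a[j]<a[i]} (or 1 if no such j):
i:      1  2  3  4  5  6  7  8  9 10 11 12 13 14
a[i]:  16  3  6 21 11 27 18 14 27 19 28 11 23 14
dp:     1  1  2  3  3  4  4  4  5  5  6  3  6  4
At index 3 the value is 2.

2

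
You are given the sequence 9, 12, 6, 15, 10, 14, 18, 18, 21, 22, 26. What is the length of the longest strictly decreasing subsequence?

2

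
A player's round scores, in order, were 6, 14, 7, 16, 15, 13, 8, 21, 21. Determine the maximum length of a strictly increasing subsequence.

4

Track the smallest tail for each achievable length (strict):
6 → extends → [6]
14 → extends → [6, 14]
7 → replaces 14 → [6, 7]
16 → extends → [6, 7, 16]
15 → replaces 16 → [6, 7, 15]
13 → replaces 15 → [6, 7, 13]
8 → replaces 13 → [6, 7, 8]
21 → extends → [6, 7, 8, 21]
21 → already a tail → [6, 7, 8, 21]
Four tails, so the longest strictly increasing subsequence has length 4 (e.g. 6, 14, 16, 21).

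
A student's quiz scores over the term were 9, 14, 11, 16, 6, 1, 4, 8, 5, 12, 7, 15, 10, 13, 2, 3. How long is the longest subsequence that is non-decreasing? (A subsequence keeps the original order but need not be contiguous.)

Track the smallest tail for each achievable length (allowing ties):
9 → extends → [9]
14 → extends → [9, 14]
11 → replaces 14 → [9, 11]
16 → extends → [9, 11, 16]
6 → replaces 9 → [6, 11, 16]
1 → replaces 6 → [1, 11, 16]
4 → replaces 11 → [1, 4, 16]
8 → replaces 16 → [1, 4, 8]
5 → replaces 8 → [1, 4, 5]
12 → extends → [1, 4, 5, 12]
7 → replaces 12 → [1, 4, 5, 7]
15 → extends → [1, 4, 5, 7, 15]
10 → replaces 15 → [1, 4, 5, 7, 10]
13 → extends → [1, 4, 5, 7, 10, 13]
2 → replaces 4 → [1, 2, 5, 7, 10, 13]
3 → replaces 5 → [1, 2, 3, 7, 10, 13]
Six tails, so the longest non-decreasing subsequence has length 6 (e.g. 1, 4, 5, 7, 10, 13).

6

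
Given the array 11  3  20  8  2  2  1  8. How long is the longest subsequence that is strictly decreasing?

4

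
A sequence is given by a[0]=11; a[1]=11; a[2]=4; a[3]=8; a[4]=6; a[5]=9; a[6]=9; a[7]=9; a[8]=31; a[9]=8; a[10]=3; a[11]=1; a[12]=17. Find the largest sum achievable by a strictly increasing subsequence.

Let S[i] be the best sum of a strictly increasing subsequence ending at i:
i:      0  1  2  3  4  5  6  7  8  9 10 11 12
a[i]:  11 11  4  8  6  9  9  9 31  8  3  1 17
S:     11 11  4 12 10 21 21 21 52 18  3  1 38
Maximum is 52 (e.g. 4 + 8 + 9 + 31).

52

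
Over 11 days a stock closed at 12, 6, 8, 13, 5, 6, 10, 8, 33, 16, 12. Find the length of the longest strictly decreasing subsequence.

3

Negate each value so 'decreasing' becomes 'increasing', then run patience tails on the negated sequence:
-12 → extends → [-12]
-6 → extends → [-12, -6]
-8 → replaces -6 → [-12, -8]
-13 → replaces -12 → [-13, -8]
-5 → extends → [-13, -8, -5]
-6 → replaces -5 → [-13, -8, -6]
-10 → replaces -8 → [-13, -10, -6]
-8 → replaces -6 → [-13, -10, -8]
-33 → replaces -13 → [-33, -10, -8]
-16 → replaces -10 → [-33, -16, -8]
-12 → replaces -8 → [-33, -16, -12]
Three tails, so the longest strictly decreasing subsequence of the original has length 3.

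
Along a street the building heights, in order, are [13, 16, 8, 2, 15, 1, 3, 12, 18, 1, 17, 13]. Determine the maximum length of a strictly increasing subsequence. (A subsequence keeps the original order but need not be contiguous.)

Track the smallest tail for each achievable length (strict):
13 → extends → [13]
16 → extends → [13, 16]
8 → replaces 13 → [8, 16]
2 → replaces 8 → [2, 16]
15 → replaces 16 → [2, 15]
1 → replaces 2 → [1, 15]
3 → replaces 15 → [1, 3]
12 → extends → [1, 3, 12]
18 → extends → [1, 3, 12, 18]
1 → already a tail → [1, 3, 12, 18]
17 → replaces 18 → [1, 3, 12, 17]
13 → replaces 17 → [1, 3, 12, 13]
Four tails, so the longest strictly increasing subsequence has length 4 (e.g. 2, 3, 12, 18).

4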